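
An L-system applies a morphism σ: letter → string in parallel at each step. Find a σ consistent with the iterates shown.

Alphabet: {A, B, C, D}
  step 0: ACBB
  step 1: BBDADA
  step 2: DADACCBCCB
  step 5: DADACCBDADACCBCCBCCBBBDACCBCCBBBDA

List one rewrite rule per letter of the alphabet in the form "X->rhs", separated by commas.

A->B, B->DA, C->B, D->CC

  step 1 ⇒ step 2: BBDADA ⇒ DA·DA·CC·B·CC·B
    A ↦ B
    B ↦ DA
    D ↦ CC
  step 0 ⇒ step 1: ACBB ⇒ B·B·DA·DA
    C ↦ B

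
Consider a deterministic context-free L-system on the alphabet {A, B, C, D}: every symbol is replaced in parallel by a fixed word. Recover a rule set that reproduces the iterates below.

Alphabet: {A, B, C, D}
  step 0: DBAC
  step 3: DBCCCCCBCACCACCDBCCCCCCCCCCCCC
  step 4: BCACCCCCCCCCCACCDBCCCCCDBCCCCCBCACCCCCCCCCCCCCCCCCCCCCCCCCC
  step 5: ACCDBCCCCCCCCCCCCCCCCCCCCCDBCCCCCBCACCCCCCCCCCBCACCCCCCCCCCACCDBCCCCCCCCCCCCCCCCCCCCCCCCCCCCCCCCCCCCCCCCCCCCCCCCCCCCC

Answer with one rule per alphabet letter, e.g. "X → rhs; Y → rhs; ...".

  step 4 ⇒ step 5: BCACCCCCCCCCCACCDBCCCCCDBCCCCCBCACCCCCCCCCCCCCCCCCCCCCCCCCC ⇒ A·CC·DBC·CC·CC·CC·CC·CC·CC·CC·CC·CC·CC·DBC·CC·CC·BC·A·CC·CC·CC·CC·CC·BC·A·CC·CC·CC·CC·CC·A·CC·DBC·CC·CC·CC·CC·CC·CC·CC·CC·CC·CC·CC·CC·CC·CC·CC·CC·CC·CC·CC·CC·CC·CC·CC·CC·CC·CC
    A ↦ DBC
    B ↦ A
    C ↦ CC
    D ↦ BC

A->DBC, B->A, C->CC, D->BC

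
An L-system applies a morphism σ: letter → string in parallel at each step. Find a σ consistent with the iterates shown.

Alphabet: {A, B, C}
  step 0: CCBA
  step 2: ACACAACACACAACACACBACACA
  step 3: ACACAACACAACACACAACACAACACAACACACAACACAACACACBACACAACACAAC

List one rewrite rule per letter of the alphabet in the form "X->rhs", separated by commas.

  step 2 ⇒ step 3: ACACAACACACAACACACBACACA ⇒ AC·ACA·AC·ACA·AC·AC·ACA·AC·ACA·AC·ACA·AC·AC·ACA·AC·ACA·AC·ACA·CB·AC·ACA·AC·ACA·AC
    A ↦ AC
    B ↦ CB
    C ↦ ACA

A->AC, B->CB, C->ACA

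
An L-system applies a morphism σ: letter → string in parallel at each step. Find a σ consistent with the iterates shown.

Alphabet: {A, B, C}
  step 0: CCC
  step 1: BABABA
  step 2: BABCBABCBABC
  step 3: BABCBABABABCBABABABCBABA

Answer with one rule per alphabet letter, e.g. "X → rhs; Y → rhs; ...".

A->BC, B->BA, C->BA

  step 2 ⇒ step 3: BABCBABCBABC ⇒ BA·BC·BA·BA·BA·BC·BA·BA·BA·BC·BA·BA
    A ↦ BC
    B ↦ BA
    C ↦ BA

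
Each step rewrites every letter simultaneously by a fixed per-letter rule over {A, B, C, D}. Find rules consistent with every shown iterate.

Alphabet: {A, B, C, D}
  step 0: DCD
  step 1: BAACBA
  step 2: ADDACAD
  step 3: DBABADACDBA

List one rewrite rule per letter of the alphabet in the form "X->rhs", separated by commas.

  step 2 ⇒ step 3: ADDACAD ⇒ D·BA·BA·D·AC·D·BA
    A ↦ D
    C ↦ AC
    D ↦ BA
  step 1 ⇒ step 2: BAACBA ⇒ A·D·D·AC·A·D
    B ↦ A

A->D, B->A, C->AC, D->BA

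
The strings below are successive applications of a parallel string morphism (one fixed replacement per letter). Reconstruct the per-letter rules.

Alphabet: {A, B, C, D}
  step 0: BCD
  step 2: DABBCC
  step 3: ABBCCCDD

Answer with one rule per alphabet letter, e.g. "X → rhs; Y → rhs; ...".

  step 2 ⇒ step 3: DABBCC ⇒ AB·BC·C·C·D·D
    A ↦ BC
    B ↦ C
    C ↦ D
    D ↦ AB

A->BC, B->C, C->D, D->AB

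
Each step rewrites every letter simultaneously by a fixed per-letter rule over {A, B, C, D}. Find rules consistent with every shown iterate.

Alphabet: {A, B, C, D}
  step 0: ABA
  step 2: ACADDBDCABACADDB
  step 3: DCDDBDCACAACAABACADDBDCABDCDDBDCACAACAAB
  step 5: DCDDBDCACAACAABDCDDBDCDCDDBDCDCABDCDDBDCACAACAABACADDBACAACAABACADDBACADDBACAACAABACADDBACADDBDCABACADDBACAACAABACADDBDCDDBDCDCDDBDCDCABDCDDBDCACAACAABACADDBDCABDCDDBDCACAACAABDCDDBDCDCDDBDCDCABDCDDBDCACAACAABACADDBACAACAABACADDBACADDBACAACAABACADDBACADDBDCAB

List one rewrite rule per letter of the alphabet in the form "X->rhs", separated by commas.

  step 2 ⇒ step 3: ACADDBDCABACADDB ⇒ DC·DDB·DC·ACA·ACA·AB·ACA·DDB·DC·AB·DC·DDB·DC·ACA·ACA·AB
    A ↦ DC
    B ↦ AB
    C ↦ DDB
    D ↦ ACA

A->DC, B->AB, C->DDB, D->ACA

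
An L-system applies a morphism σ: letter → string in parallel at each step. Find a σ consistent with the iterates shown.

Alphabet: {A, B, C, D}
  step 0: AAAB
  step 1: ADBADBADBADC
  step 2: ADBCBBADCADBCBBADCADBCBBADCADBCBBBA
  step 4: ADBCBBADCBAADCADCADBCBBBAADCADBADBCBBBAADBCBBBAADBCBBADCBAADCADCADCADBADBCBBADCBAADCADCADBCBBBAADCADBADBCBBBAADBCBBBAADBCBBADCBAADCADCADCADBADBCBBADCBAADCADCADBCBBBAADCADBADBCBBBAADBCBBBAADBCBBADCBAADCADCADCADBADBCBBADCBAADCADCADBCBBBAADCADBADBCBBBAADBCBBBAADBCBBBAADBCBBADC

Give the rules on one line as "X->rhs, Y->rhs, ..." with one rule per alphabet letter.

  step 1 ⇒ step 2: ADBADBADBADC ⇒ ADB·CBB·ADC·ADB·CBB·ADC·ADB·CBB·ADC·ADB·CBB·BA
    A ↦ ADB
    B ↦ ADC
    C ↦ BA
    D ↦ CBB

A->ADB, B->ADC, C->BA, D->CBB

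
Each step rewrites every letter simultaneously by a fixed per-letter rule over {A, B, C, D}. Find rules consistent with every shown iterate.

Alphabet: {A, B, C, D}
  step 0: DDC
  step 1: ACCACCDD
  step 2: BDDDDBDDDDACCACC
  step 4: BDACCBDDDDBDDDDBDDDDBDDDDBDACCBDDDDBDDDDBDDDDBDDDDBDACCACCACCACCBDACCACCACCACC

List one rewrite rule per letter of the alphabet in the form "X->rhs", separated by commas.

  step 1 ⇒ step 2: ACCACCDD ⇒ B·DD·DD·B·DD·DD·ACC·ACC
    A ↦ B
    C ↦ DD
    D ↦ ACC
    B ↦ BD  (constrained at step 2)

A->B, B->BD, C->DD, D->ACC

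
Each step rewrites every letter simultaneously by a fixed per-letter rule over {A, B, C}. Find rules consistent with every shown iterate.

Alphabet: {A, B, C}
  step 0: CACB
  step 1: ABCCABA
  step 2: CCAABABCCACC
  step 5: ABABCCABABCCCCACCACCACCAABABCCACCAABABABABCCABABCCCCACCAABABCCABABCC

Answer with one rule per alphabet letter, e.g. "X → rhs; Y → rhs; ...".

  step 1 ⇒ step 2: ABCCABA ⇒ CC·A·AB·AB·CC·A·CC
    A ↦ CC
    B ↦ A
    C ↦ AB

A->CC, B->A, C->AB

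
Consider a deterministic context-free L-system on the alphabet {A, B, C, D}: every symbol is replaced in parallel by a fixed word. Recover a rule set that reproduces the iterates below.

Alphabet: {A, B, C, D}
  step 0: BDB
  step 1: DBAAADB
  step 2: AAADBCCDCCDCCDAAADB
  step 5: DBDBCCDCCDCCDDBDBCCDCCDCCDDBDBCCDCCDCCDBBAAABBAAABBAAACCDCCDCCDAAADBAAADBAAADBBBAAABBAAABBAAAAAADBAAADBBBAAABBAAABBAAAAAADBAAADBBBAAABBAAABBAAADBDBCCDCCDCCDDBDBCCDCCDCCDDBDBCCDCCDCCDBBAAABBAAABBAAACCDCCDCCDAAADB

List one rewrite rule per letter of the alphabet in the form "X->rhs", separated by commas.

  step 1 ⇒ step 2: DBAAADB ⇒ AAA·DB·CCD·CCD·CCD·AAA·DB
    A ↦ CCD
    B ↦ DB
    D ↦ AAA
    C ↦ B  (constrained at step 2)

A->CCD, B->DB, C->B, D->AAA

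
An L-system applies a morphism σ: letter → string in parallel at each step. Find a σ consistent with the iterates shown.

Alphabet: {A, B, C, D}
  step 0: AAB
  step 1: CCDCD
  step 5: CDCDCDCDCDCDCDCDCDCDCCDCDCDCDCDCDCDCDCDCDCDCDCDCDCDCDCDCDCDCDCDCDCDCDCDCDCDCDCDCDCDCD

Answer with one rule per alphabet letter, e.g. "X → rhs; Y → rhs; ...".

  step 0 ⇒ step 1: AAB ⇒ C·C·DCD
    A ↦ C
    B ↦ DCD
    C ↦ ABA  (constrained at step 1)
    D ↦ B  (constrained at step 1)

A->C, B->DCD, C->ABA, D->B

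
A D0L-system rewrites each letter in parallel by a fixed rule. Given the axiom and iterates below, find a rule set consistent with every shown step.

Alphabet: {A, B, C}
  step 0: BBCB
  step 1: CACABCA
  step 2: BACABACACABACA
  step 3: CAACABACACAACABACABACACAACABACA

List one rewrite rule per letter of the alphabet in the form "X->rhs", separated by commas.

  step 2 ⇒ step 3: BACABACACABACA ⇒ CA·ACA·B·ACA·CA·ACA·B·ACA·B·ACA·CA·ACA·B·ACA
    A ↦ ACA
    B ↦ CA
    C ↦ B

A->ACA, B->CA, C->B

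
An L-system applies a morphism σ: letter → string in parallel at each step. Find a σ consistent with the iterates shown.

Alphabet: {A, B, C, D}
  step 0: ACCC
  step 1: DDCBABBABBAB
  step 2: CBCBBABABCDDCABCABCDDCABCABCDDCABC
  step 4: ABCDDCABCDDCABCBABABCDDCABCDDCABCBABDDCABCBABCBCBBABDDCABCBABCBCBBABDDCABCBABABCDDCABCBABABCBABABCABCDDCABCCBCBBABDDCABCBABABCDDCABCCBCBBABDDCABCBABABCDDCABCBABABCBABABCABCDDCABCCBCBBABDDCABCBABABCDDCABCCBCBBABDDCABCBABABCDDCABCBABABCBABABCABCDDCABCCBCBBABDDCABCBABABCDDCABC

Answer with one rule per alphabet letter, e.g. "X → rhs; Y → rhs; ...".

A->DDC, B->ABC, C->BAB, D->CB

  step 1 ⇒ step 2: DDCBABBABBAB ⇒ CB·CB·BAB·ABC·DDC·ABC·ABC·DDC·ABC·ABC·DDC·ABC
    A ↦ DDC
    B ↦ ABC
    C ↦ BAB
    D ↦ CB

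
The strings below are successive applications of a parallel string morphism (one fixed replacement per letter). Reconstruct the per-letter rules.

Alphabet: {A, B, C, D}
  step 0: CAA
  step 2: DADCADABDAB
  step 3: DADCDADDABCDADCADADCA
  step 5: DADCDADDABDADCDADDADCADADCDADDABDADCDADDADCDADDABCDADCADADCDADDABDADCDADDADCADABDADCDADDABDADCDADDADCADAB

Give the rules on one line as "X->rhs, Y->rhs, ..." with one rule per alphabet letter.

A->C, B->A, C->DAB, D->DAD

  step 2 ⇒ step 3: DADCADABDAB ⇒ DAD·C·DAD·DAB·C·DAD·C·A·DAD·C·A
    A ↦ C
    B ↦ A
    C ↦ DAB
    D ↦ DAD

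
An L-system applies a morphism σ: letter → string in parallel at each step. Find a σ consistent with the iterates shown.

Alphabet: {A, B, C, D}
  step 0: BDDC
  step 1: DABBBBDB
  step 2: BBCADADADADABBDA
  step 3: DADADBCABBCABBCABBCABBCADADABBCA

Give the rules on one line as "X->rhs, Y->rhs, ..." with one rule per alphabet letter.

  step 2 ⇒ step 3: BBCADADADADABBDA ⇒ DA·DA·DB·CA·BB·CA·BB·CA·BB·CA·BB·CA·DA·DA·BB·CA
    A ↦ CA
    B ↦ DA
    C ↦ DB
    D ↦ BB

A->CA, B->DA, C->DB, D->BB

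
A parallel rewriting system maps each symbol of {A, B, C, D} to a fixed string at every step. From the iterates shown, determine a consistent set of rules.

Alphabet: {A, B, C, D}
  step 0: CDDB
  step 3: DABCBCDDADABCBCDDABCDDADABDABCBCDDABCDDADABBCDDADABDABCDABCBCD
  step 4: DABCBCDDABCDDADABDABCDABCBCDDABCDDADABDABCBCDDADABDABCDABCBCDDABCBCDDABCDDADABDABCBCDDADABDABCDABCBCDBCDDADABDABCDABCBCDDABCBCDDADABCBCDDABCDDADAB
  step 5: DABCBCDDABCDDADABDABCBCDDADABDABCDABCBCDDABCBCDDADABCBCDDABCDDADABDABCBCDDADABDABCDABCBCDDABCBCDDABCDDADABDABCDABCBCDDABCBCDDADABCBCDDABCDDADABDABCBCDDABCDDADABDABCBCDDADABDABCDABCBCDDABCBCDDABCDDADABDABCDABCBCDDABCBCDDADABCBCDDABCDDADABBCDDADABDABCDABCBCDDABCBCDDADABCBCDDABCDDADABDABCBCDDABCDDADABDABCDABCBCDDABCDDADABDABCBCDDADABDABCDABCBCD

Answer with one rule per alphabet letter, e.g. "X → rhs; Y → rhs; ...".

  step 4 ⇒ step 5: DABCBCDDABCDDADABDABCDABCBCDDABCDDADABDABCBCDDADABDABCDABCBCDDABCBCDDABCDDADABDABCBCDDADABDABCDABCBCDBCDDADABDABCDABCBCDDABCBCDDADABCBCDDABCDDADAB ⇒ DAB·C·BCD·DA·BCD·DA·DAB·DAB·C·BCD·DA·DAB·DAB·C·DAB·C·BCD·DAB·C·BCD·DA·DAB·C·BCD·DA·BCD·DA·DAB·DAB·C·BCD·DA·DAB·DAB·C·DAB·C·BCD·DAB·C·BCD·DA·BCD·DA·DAB·DAB·C·DAB·C·BCD·DAB·C·BCD·DA·DAB·C·BCD·DA·BCD·DA·DAB·DAB·C·BCD·DA·BCD·DA·DAB·DAB·C·BCD·DA·DAB·DAB·C·DAB·C·BCD·DAB·C·BCD·DA·BCD·DA·DAB·DAB·C·DAB·C·BCD·DAB·C·BCD·DA·DAB·C·BCD·DA·BCD·DA·DAB·BCD·DA·DAB·DAB·C·DAB·C·BCD·DAB·C·BCD·DA·DAB·C·BCD·DA·BCD·DA·DAB·DAB·C·BCD·DA·BCD·DA·DAB·DAB·C·DAB·C·BCD·DA·BCD·DA·DAB·DAB·C·BCD·DA·DAB·DAB·C·DAB·C·BCD
    A ↦ C
    B ↦ BCD
    C ↦ DA
    D ↦ DAB

A->C, B->BCD, C->DA, D->DAB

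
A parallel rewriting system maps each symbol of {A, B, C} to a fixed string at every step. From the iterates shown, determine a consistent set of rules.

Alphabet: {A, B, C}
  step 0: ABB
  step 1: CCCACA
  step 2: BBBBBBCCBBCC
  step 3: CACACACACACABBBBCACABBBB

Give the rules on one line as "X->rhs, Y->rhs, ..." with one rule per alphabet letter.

A->CC, B->CA, C->BB

  step 2 ⇒ step 3: BBBBBBCCBBCC ⇒ CA·CA·CA·CA·CA·CA·BB·BB·CA·CA·BB·BB
    B ↦ CA
    C ↦ BB
  step 0 ⇒ step 1: ABB ⇒ CC·CA·CA
    A ↦ CC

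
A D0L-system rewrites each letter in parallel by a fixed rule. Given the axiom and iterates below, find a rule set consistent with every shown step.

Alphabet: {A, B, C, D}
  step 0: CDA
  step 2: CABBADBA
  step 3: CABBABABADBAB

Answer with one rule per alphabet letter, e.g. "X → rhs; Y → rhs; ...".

  step 2 ⇒ step 3: CABBADBA ⇒ CA·B·BA·BA·B·AD·BA·B
    A ↦ B
    B ↦ BA
    C ↦ CA
    D ↦ AD

A->B, B->BA, C->CA, D->AD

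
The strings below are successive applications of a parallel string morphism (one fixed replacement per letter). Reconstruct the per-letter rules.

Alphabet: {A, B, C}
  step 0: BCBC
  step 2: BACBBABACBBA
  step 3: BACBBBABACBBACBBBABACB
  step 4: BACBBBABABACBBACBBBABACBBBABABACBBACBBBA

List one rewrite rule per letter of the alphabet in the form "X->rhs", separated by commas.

  step 3 ⇒ step 4: BACBBBABACBBACBBBABACB ⇒ BA·CB·B·BA·BA·BA·CB·BA·CB·B·BA·BA·CB·B·BA·BA·BA·CB·BA·CB·B·BA
    A ↦ CB
    B ↦ BA
    C ↦ B

A->CB, B->BA, C->B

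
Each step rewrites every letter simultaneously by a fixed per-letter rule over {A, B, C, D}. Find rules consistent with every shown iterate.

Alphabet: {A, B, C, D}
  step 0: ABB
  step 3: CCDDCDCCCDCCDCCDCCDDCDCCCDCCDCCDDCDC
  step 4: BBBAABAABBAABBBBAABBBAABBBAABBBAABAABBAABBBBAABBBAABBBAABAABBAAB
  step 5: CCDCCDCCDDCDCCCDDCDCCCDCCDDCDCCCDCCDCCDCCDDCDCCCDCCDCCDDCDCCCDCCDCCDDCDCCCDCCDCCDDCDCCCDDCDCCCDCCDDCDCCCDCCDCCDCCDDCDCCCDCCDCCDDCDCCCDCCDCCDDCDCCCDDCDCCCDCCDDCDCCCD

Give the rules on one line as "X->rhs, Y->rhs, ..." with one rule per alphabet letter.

A->DC, B->CCD, C->B, D->BAA

  step 4 ⇒ step 5: BBBAABAABBAABBBBAABBBAABBBAABBBAABAABBAABBBBAABBBAABBBAABAABBAAB ⇒ CCD·CCD·CCD·DC·DC·CCD·DC·DC·CCD·CCD·DC·DC·CCD·CCD·CCD·CCD·DC·DC·CCD·CCD·CCD·DC·DC·CCD·CCD·CCD·DC·DC·CCD·CCD·CCD·DC·DC·CCD·DC·DC·CCD·CCD·DC·DC·CCD·CCD·CCD·CCD·DC·DC·CCD·CCD·CCD·DC·DC·CCD·CCD·CCD·DC·DC·CCD·DC·DC·CCD·CCD·DC·DC·CCD
    A ↦ DC
    B ↦ CCD
  step 3 ⇒ step 4: CCDDCDCCCDCCDCCDCCDDCDCCCDCCDCCDDCDC ⇒ B·B·BAA·BAA·B·BAA·B·B·B·BAA·B·B·BAA·B·B·BAA·B·B·BAA·BAA·B·BAA·B·B·B·BAA·B·B·BAA·B·B·BAA·BAA·B·BAA·B
    C ↦ B
  step 3 ⇒ step 4: CCDDCDCCCDCCDCCDCCDDCDCCCDCCDCCDDCDC ⇒ B·B·BAA·BAA·B·BAA·B·B·B·BAA·B·B·BAA·B·B·BAA·B·B·BAA·BAA·B·BAA·B·B·B·BAA·B·B·BAA·B·B·BAA·BAA·B·BAA·B
    D ↦ BAA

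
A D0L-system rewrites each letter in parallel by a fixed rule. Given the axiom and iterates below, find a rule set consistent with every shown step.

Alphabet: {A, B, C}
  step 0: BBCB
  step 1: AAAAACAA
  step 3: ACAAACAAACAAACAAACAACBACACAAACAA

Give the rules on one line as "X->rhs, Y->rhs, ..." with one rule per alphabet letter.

  step 0 ⇒ step 1: BBCB ⇒ AA·AA·AC·AA
    B ↦ AA
    C ↦ AC
    A ↦ CB  (constrained at step 1)

A->CB, B->AA, C->AC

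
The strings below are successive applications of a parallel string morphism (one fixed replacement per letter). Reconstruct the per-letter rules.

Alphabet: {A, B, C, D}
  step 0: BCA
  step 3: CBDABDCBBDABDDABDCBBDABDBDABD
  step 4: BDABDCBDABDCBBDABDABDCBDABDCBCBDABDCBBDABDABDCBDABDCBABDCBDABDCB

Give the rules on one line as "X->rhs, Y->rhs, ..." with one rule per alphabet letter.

A->D, B->ABD, C->BD, D->CB

  step 3 ⇒ step 4: CBDABDCBBDABDDABDCBBDABDBDABD ⇒ BD·ABD·CB·D·ABD·CB·BD·ABD·ABD·CB·D·ABD·CB·CB·D·ABD·CB·BD·ABD·ABD·CB·D·ABD·CB·ABD·CB·D·ABD·CB
    A ↦ D
    B ↦ ABD
    C ↦ BD
    D ↦ CB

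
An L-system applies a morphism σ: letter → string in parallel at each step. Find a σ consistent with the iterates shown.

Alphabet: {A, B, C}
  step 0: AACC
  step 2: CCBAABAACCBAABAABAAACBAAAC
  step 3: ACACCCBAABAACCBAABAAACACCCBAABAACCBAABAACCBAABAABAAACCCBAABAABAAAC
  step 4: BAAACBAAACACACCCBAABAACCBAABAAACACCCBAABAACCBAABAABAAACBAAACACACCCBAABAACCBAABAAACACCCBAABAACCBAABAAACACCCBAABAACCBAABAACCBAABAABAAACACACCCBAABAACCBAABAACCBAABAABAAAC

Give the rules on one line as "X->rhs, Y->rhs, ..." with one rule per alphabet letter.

A->BAA, B->CC, C->AC

  step 3 ⇒ step 4: ACACCCBAABAACCBAABAAACACCCBAABAACCBAABAACCBAABAABAAACCCBAABAABAAAC ⇒ BAA·AC·BAA·AC·AC·AC·CC·BAA·BAA·CC·BAA·BAA·AC·AC·CC·BAA·BAA·CC·BAA·BAA·BAA·AC·BAA·AC·AC·AC·CC·BAA·BAA·CC·BAA·BAA·AC·AC·CC·BAA·BAA·CC·BAA·BAA·AC·AC·CC·BAA·BAA·CC·BAA·BAA·CC·BAA·BAA·BAA·AC·AC·AC·CC·BAA·BAA·CC·BAA·BAA·CC·BAA·BAA·BAA·AC
    A ↦ BAA
    B ↦ CC
    C ↦ AC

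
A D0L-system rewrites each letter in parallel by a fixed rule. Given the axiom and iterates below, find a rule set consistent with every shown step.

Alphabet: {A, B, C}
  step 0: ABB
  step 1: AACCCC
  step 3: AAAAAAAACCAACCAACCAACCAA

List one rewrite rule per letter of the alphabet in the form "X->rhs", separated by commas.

A->AA, B->CC, C->BA

  step 0 ⇒ step 1: ABB ⇒ AA·CC·CC
    A ↦ AA
    B ↦ CC
    C ↦ BA  (constrained at step 1)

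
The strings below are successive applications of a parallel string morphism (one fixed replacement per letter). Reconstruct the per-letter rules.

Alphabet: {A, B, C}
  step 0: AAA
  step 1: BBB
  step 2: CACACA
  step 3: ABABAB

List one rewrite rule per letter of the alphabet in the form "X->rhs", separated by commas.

A->B, B->CA, C->A

  step 2 ⇒ step 3: CACACA ⇒ A·B·A·B·A·B
    A ↦ B
    C ↦ A
  step 1 ⇒ step 2: BBB ⇒ CA·CA·CA
    B ↦ CA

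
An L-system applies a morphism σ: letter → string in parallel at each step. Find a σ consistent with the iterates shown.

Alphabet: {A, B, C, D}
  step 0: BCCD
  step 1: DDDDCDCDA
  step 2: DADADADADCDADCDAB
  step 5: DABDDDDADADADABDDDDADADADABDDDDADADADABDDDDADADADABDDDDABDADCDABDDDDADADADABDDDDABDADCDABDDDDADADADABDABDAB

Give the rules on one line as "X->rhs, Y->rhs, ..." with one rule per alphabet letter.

A->B, B->DDD, C->DC, D->DA

  step 1 ⇒ step 2: DDDDCDCDA ⇒ DA·DA·DA·DA·DC·DA·DC·DA·B
    A ↦ B
    C ↦ DC
    D ↦ DA
  step 0 ⇒ step 1: BCCD ⇒ DDD·DC·DC·DA
    B ↦ DDD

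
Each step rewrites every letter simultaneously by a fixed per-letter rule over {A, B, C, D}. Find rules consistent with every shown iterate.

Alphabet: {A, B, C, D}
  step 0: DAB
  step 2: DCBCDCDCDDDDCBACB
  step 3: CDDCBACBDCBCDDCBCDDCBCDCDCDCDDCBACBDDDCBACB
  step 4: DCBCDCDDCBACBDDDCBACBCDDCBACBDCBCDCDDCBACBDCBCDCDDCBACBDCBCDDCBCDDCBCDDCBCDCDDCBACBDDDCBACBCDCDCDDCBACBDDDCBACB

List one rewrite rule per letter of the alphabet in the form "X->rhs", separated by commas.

A->DD, B->ACB, C->DCB, D->CD

  step 3 ⇒ step 4: CDDCBACBDCBCDDCBCDDCBCDCDCDCDDCBACBDDDCBACB ⇒ DCB·CD·CD·DCB·ACB·DD·DCB·ACB·CD·DCB·ACB·DCB·CD·CD·DCB·ACB·DCB·CD·CD·DCB·ACB·DCB·CD·DCB·CD·DCB·CD·DCB·CD·CD·DCB·ACB·DD·DCB·ACB·CD·CD·CD·DCB·ACB·DD·DCB·ACB
    A ↦ DD
    B ↦ ACB
    C ↦ DCB
    D ↦ CD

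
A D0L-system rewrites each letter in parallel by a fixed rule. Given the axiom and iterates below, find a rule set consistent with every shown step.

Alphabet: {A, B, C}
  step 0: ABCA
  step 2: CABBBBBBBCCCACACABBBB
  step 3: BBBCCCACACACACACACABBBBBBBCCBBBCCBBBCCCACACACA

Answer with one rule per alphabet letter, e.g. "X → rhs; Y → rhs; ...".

  step 2 ⇒ step 3: CABBBBBBBCCCACACABBBB ⇒ BB·BCC·CA·CA·CA·CA·CA·CA·CA·BB·BB·BB·BCC·BB·BCC·BB·BCC·CA·CA·CA·CA
    A ↦ BCC
    B ↦ CA
    C ↦ BB

A->BCC, B->CA, C->BB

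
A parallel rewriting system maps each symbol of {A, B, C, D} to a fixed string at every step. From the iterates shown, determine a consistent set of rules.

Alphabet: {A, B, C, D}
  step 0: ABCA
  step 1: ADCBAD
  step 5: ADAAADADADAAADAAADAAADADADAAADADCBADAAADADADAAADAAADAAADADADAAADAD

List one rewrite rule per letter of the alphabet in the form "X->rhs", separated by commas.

A->AD, B->C, C->B, D->AA

  step 0 ⇒ step 1: ABCA ⇒ AD·C·B·AD
    A ↦ AD
    B ↦ C
    C ↦ B
    D ↦ AA  (constrained at step 1)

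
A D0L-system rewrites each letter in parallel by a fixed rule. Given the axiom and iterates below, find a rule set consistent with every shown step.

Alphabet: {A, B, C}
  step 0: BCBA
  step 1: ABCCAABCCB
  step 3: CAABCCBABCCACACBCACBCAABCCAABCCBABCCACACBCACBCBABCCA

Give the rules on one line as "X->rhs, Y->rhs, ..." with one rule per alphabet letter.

  step 0 ⇒ step 1: BCBA ⇒ ABC·CA·ABC·CB
    A ↦ CB
    B ↦ ABC
    C ↦ CA

A->CB, B->ABC, C->CA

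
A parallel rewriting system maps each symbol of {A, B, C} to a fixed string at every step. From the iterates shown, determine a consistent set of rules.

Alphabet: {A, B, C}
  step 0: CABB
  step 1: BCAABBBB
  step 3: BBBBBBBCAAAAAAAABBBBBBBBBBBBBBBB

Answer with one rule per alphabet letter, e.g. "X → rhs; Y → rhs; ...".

  step 0 ⇒ step 1: CABB ⇒ BC·AA·BB·BB
    A ↦ AA
    B ↦ BB
    C ↦ BC

A->AA, B->BB, C->BC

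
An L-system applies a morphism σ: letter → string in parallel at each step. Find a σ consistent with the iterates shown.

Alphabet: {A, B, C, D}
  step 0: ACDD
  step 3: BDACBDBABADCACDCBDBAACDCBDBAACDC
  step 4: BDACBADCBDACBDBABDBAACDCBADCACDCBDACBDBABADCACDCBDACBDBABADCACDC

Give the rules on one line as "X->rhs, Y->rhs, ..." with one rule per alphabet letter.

A->BA, B->BD, C->DC, D->AC

  step 3 ⇒ step 4: BDACBDBABADCACDCBDBAACDCBDBAACDC ⇒ BD·AC·BA·DC·BD·AC·BD·BA·BD·BA·AC·DC·BA·DC·AC·DC·BD·AC·BD·BA·BA·DC·AC·DC·BD·AC·BD·BA·BA·DC·AC·DC
    A ↦ BA
    B ↦ BD
    C ↦ DC
    D ↦ AC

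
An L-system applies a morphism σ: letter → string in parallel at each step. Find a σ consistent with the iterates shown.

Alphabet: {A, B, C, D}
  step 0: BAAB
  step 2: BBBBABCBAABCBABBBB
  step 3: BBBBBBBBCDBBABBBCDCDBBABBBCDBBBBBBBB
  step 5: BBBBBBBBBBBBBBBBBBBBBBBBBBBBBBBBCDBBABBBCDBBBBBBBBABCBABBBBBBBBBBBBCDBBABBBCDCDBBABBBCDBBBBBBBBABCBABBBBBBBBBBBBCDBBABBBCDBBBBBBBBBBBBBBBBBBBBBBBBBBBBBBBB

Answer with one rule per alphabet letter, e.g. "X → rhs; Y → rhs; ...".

A->CD, B->BB, C->AB, D->CBA

  step 2 ⇒ step 3: BBBBABCBAABCBABBBB ⇒ BB·BB·BB·BB·CD·BB·AB·BB·CD·CD·BB·AB·BB·CD·BB·BB·BB·BB
    A ↦ CD
    B ↦ BB
    C ↦ AB
    D ↦ CBA  (constrained at step 3)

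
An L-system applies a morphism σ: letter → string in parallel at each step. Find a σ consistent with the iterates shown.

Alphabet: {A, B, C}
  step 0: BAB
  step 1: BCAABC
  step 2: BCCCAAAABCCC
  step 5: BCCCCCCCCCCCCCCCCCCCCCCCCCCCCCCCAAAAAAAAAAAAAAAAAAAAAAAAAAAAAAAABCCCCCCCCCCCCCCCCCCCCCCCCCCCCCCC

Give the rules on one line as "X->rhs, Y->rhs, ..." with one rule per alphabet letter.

A->AA, B->BC, C->CC

  step 1 ⇒ step 2: BCAABC ⇒ BC·CC·AA·AA·BC·CC
    A ↦ AA
    B ↦ BC
    C ↦ CC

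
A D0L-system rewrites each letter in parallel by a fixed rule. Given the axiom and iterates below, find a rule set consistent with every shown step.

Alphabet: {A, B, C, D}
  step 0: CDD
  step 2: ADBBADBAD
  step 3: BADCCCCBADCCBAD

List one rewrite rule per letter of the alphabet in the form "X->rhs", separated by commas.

  step 2 ⇒ step 3: ADBBADBAD ⇒ B·AD·CC·CC·B·AD·CC·B·AD
    A ↦ B
    B ↦ CC
    D ↦ AD
    C ↦ DA  (constrained at step 0)

A->B, B->CC, C->DA, D->AD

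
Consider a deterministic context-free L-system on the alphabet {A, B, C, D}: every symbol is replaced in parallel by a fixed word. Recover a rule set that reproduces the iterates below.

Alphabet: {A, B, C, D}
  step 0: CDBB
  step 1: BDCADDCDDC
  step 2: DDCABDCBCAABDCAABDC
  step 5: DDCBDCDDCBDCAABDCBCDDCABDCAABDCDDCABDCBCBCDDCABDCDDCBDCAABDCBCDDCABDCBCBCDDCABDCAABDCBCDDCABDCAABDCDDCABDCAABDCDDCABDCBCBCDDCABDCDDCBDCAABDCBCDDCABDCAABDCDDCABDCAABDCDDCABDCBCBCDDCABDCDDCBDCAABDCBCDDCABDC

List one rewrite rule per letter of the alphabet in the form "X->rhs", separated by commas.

  step 1 ⇒ step 2: BDCADDCDDC ⇒ DDC·A·BDC·BC·A·A·BDC·A·A·BDC
    A ↦ BC
    B ↦ DDC
    C ↦ BDC
    D ↦ A

A->BC, B->DDC, C->BDC, D->A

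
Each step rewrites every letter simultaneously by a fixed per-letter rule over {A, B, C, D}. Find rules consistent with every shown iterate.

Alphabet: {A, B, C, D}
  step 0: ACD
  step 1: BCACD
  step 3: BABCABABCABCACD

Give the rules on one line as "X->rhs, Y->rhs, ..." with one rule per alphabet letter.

  step 0 ⇒ step 1: ACD ⇒ B·CA·CD
    A ↦ B
    C ↦ CA
    D ↦ CD
    B ↦ AB  (constrained at step 1)

A->B, B->AB, C->CA, D->CD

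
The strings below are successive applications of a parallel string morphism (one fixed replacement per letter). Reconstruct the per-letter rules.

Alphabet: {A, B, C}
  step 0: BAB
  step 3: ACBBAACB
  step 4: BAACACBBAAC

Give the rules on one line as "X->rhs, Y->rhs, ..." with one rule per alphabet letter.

A->B, B->AC, C->A

  step 3 ⇒ step 4: ACBBAACB ⇒ B·A·AC·AC·B·B·A·AC
    A ↦ B
    B ↦ AC
    C ↦ A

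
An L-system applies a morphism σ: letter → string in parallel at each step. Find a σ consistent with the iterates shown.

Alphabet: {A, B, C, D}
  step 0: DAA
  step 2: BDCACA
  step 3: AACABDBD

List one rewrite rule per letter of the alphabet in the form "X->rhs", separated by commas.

A->D, B->AA, C->B, D->CA

  step 2 ⇒ step 3: BDCACA ⇒ AA·CA·B·D·B·D
    A ↦ D
    B ↦ AA
    C ↦ B
    D ↦ CA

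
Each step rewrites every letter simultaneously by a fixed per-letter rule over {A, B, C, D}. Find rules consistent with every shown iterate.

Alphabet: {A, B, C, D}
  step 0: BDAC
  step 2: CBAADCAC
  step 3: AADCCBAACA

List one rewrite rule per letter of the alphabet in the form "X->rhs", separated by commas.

  step 2 ⇒ step 3: CBAADCAC ⇒ A·AD·C·C·BA·A·C·A
    A ↦ C
    B ↦ AD
    C ↦ A
    D ↦ BA

A->C, B->AD, C->A, D->BA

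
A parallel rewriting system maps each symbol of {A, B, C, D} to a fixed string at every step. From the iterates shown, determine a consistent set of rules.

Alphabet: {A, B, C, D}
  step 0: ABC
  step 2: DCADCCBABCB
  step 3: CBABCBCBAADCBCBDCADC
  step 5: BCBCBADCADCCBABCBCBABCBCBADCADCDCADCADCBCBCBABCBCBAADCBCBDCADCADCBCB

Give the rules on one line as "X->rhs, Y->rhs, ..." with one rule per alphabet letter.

A->BCB, B->DC, C->A, D->CB

  step 2 ⇒ step 3: DCADCCBABCB ⇒ CB·A·BCB·CB·A·A·DC·BCB·DC·A·DC
    A ↦ BCB
    B ↦ DC
    C ↦ A
    D ↦ CB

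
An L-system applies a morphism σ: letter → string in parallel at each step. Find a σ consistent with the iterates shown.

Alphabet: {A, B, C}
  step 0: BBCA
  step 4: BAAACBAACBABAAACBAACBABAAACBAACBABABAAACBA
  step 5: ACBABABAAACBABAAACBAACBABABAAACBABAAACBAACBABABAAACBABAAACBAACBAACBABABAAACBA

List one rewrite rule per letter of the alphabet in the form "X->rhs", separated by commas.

A->BA, B->AC, C->A

  step 4 ⇒ step 5: BAAACBAACBABAAACBAACBABAAACBAACBABABAAACBA ⇒ AC·BA·BA·BA·A·AC·BA·BA·A·AC·BA·AC·BA·BA·BA·A·AC·BA·BA·A·AC·BA·AC·BA·BA·BA·A·AC·BA·BA·A·AC·BA·AC·BA·AC·BA·BA·BA·A·AC·BA
    A ↦ BA
    B ↦ AC
    C ↦ A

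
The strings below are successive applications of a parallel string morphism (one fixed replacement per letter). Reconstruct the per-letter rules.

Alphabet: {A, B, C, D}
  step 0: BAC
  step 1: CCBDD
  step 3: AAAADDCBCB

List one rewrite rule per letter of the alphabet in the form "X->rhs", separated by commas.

A->CB, B->C, C->DD, D->A

  step 0 ⇒ step 1: BAC ⇒ C·CB·DD
    A ↦ CB
    B ↦ C
    C ↦ DD
    D ↦ A  (constrained at step 1)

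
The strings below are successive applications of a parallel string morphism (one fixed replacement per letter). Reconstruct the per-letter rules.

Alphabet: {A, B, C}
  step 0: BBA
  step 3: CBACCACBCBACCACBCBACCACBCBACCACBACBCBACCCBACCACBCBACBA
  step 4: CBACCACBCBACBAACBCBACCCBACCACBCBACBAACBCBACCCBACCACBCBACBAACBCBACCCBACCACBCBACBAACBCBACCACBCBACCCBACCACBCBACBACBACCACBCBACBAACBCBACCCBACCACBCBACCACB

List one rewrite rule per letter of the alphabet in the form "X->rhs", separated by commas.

  step 3 ⇒ step 4: CBACCACBCBACCACBCBACCACBCBACCACBACBCBACCCBACCACBCBACBA ⇒ CBA·CC·ACB·CBA·CBA·ACB·CBA·CC·CBA·CC·ACB·CBA·CBA·ACB·CBA·CC·CBA·CC·ACB·CBA·CBA·ACB·CBA·CC·CBA·CC·ACB·CBA·CBA·ACB·CBA·CC·ACB·CBA·CC·CBA·CC·ACB·CBA·CBA·CBA·CC·ACB·CBA·CBA·ACB·CBA·CC·CBA·CC·ACB·CBA·CC·ACB
    A ↦ ACB
    B ↦ CC
    C ↦ CBA

A->ACB, B->CC, C->CBA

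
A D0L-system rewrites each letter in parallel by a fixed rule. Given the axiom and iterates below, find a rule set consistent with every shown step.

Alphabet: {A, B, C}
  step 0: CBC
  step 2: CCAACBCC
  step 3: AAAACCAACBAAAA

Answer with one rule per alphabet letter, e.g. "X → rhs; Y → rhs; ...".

  step 2 ⇒ step 3: CCAACBCC ⇒ AA·AA·C·C·AA·CB·AA·AA
    A ↦ C
    B ↦ CB
    C ↦ AA

A->C, B->CB, C->AA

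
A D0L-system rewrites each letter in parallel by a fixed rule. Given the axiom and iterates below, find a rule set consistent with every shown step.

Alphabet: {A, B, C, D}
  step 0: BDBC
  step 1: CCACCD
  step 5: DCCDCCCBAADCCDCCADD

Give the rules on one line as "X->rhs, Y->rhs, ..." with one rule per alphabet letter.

  step 0 ⇒ step 1: BDBC ⇒ CC·A·CC·D
    B ↦ CC
    C ↦ D
    D ↦ A
    A ↦ CB  (constrained at step 1)

A->CB, B->CC, C->D, D->A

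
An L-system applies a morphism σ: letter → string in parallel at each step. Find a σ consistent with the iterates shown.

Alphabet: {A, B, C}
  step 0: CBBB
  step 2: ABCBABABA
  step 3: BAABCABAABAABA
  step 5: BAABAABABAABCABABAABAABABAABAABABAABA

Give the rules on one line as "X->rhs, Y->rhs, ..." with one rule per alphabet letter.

A->BA, B->A, C->BC

  step 2 ⇒ step 3: ABCBABABA ⇒ BA·A·BC·A·BA·A·BA·A·BA
    A ↦ BA
    B ↦ A
    C ↦ BC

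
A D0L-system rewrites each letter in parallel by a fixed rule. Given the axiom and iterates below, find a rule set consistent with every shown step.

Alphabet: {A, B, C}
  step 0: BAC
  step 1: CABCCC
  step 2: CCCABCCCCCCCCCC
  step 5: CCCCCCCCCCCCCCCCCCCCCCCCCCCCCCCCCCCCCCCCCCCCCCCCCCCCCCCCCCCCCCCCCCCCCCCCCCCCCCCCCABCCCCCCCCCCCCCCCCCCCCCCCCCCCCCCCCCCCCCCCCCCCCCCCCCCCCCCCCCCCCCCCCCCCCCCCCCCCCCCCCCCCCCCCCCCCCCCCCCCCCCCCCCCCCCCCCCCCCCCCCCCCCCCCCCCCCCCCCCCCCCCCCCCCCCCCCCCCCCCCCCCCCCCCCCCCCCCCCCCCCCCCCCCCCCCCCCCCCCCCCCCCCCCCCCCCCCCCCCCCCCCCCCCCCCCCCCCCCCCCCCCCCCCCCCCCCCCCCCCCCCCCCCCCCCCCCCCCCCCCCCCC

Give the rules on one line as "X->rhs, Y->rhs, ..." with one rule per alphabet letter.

A->AB, B->C, C->CCC

  step 1 ⇒ step 2: CABCCC ⇒ CCC·AB·C·CCC·CCC·CCC
    A ↦ AB
    B ↦ C
    C ↦ CCC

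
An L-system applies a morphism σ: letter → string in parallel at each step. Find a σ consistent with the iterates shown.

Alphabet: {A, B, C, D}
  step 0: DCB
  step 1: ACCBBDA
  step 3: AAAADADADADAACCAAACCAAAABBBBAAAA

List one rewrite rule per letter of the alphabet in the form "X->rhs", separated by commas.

  step 0 ⇒ step 1: DCB ⇒ ACC·BB·DA
    B ↦ DA
    C ↦ BB
    D ↦ ACC
    A ↦ AA  (constrained at step 1)

A->AA, B->DA, C->BB, D->ACC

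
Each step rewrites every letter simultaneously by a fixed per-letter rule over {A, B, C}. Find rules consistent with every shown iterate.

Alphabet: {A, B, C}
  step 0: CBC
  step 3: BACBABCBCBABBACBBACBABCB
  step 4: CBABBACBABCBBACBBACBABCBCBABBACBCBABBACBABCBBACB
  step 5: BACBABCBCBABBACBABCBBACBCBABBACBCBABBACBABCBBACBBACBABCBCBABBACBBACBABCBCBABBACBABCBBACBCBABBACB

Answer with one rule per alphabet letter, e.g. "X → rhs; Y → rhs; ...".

  step 4 ⇒ step 5: CBABBACBABCBBACBBACBABCBCBABBACBCBABBACBABCBBACB ⇒ BA·CB·AB·CB·CB·AB·BA·CB·AB·CB·BA·CB·CB·AB·BA·CB·CB·AB·BA·CB·AB·CB·BA·CB·BA·CB·AB·CB·CB·AB·BA·CB·BA·CB·AB·CB·CB·AB·BA·CB·AB·CB·BA·CB·CB·AB·BA·CB
    A ↦ AB
    B ↦ CB
    C ↦ BA

A->AB, B->CB, C->BA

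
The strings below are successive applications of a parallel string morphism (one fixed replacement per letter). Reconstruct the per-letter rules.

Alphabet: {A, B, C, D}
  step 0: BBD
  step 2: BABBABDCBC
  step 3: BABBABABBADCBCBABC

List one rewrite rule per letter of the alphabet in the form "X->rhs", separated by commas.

A->B, B->BA, C->BC, D->DC

  step 2 ⇒ step 3: BABBABDCBC ⇒ BA·B·BA·BA·B·BA·DC·BC·BA·BC
    A ↦ B
    B ↦ BA
    C ↦ BC
    D ↦ DC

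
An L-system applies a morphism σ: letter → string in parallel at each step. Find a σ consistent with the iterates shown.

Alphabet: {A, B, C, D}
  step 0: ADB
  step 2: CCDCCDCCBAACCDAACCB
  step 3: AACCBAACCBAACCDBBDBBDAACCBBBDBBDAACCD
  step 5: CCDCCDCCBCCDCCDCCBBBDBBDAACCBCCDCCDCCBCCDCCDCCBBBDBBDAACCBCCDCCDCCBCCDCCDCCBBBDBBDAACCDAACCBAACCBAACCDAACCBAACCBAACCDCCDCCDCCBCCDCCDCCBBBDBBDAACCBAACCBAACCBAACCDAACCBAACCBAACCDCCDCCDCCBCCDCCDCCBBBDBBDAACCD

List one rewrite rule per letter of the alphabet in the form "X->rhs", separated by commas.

A->BBD, B->CCD, C->A, D->CCB

  step 2 ⇒ step 3: CCDCCDCCBAACCDAACCB ⇒ A·A·CCB·A·A·CCB·A·A·CCD·BBD·BBD·A·A·CCB·BBD·BBD·A·A·CCD
    A ↦ BBD
    B ↦ CCD
    C ↦ A
    D ↦ CCB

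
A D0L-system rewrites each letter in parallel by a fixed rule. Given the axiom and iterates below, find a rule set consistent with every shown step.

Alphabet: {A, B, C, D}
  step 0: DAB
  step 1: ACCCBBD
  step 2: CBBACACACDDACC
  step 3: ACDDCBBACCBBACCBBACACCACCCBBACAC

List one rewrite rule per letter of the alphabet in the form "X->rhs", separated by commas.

  step 2 ⇒ step 3: CBBACACACDDACC ⇒ AC·D·D·CBB·AC·CBB·AC·CBB·AC·ACC·ACC·CBB·AC·AC
    A ↦ CBB
    B ↦ D
    C ↦ AC
    D ↦ ACC

A->CBB, B->D, C->AC, D->ACC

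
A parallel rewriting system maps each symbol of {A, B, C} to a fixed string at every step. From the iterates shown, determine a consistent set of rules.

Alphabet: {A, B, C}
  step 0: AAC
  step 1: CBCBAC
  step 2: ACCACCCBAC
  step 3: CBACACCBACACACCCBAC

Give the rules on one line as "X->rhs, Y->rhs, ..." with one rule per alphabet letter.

  step 2 ⇒ step 3: ACCACCCBAC ⇒ CB·AC·AC·CB·AC·AC·AC·C·CB·AC
    A ↦ CB
    B ↦ C
    C ↦ AC

A->CB, B->C, C->AC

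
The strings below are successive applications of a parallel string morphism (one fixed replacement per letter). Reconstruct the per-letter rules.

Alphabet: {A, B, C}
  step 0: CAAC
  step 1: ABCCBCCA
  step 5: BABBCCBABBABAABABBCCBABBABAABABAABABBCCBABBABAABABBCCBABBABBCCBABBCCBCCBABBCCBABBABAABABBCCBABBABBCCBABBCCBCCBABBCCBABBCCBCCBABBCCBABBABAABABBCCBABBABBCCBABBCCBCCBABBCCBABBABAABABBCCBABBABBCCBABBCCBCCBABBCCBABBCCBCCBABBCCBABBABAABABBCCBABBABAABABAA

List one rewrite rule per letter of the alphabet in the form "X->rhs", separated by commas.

  step 0 ⇒ step 1: CAAC ⇒ A·BCC·BCC·A
    A ↦ BCC
    C ↦ A
    B ↦ BAB  (constrained at step 1)

A->BCC, B->BAB, C->A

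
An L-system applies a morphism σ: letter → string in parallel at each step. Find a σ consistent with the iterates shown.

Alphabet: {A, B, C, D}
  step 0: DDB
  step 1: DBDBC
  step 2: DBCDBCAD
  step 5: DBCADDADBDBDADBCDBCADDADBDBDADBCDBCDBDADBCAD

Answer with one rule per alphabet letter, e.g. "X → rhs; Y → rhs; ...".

A->DA, B->C, C->AD, D->DB

  step 1 ⇒ step 2: DBDBC ⇒ DB·C·DB·C·AD
    B ↦ C
    C ↦ AD
    D ↦ DB
    A ↦ DA  (constrained at step 2)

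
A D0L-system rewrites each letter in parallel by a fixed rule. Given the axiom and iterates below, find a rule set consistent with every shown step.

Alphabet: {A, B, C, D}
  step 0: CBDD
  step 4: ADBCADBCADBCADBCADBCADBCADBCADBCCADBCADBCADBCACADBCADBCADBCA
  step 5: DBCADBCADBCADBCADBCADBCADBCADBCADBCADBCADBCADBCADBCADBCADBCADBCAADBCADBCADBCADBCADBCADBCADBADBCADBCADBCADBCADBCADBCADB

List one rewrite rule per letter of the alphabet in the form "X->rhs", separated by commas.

  step 4 ⇒ step 5: ADBCADBCADBCADBCADBCADBCADBCADBCCADBCADBCADBCACADBCADBCADBCA ⇒ DB·CA·DBC·A·DB·CA·DBC·A·DB·CA·DBC·A·DB·CA·DBC·A·DB·CA·DBC·A·DB·CA·DBC·A·DB·CA·DBC·A·DB·CA·DBC·A·A·DB·CA·DBC·A·DB·CA·DBC·A·DB·CA·DBC·A·DB·A·DB·CA·DBC·A·DB·CA·DBC·A·DB·CA·DBC·A·DB
    A ↦ DB
    B ↦ DBC
    C ↦ A
    D ↦ CA

A->DB, B->DBC, C->A, D->CA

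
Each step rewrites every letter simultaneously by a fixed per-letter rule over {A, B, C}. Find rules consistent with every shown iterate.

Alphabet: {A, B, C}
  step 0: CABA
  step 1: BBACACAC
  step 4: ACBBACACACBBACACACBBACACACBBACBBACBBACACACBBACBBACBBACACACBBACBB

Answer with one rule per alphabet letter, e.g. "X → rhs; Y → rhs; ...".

  step 0 ⇒ step 1: CABA ⇒ BB·AC·AC·AC
    A ↦ AC
    B ↦ AC
    C ↦ BB

A->AC, B->AC, C->BB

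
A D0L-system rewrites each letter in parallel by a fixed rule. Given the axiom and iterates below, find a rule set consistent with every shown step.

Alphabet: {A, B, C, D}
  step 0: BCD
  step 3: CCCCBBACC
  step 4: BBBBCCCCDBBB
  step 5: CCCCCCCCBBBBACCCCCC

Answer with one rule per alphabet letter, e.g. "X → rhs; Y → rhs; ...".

  step 4 ⇒ step 5: BBBBCCCCDBBB ⇒ CC·CC·CC·CC·B·B·B·B·A·CC·CC·CC
    B ↦ CC
    C ↦ B
    D ↦ A
  step 3 ⇒ step 4: CCCCBBACC ⇒ B·B·B·B·CC·CC·DB·B·B
    A ↦ DB

A->DB, B->CC, C->B, D->A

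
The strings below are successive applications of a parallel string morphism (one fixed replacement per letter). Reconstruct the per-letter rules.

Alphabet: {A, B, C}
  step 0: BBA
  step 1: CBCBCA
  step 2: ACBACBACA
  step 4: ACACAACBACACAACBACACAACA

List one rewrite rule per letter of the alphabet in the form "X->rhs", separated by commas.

  step 1 ⇒ step 2: CBCBCA ⇒ A·CB·A·CB·A·CA
    A ↦ CA
    B ↦ CB
    C ↦ A

A->CA, B->CB, C->A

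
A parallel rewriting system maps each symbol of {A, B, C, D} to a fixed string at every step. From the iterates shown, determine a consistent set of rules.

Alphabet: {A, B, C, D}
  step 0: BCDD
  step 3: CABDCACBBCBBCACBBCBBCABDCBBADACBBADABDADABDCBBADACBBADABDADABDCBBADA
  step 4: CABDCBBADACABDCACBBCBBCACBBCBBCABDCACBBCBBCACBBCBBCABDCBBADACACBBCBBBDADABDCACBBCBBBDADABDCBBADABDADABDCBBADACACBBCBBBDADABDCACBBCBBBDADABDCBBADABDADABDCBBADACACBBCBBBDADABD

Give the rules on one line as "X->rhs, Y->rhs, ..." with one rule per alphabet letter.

  step 3 ⇒ step 4: CABDCACBBCBBCACBBCBBCABDCBBADACBBADABDADABDCBBADACBBADABDADABDCBBADA ⇒ CA·BD·CBB·ADA·CA·BD·CA·CBB·CBB·CA·CBB·CBB·CA·BD·CA·CBB·CBB·CA·CBB·CBB·CA·BD·CBB·ADA·CA·CBB·CBB·BD·ADA·BD·CA·CBB·CBB·BD·ADA·BD·CBB·ADA·BD·ADA·BD·CBB·ADA·CA·CBB·CBB·BD·ADA·BD·CA·CBB·CBB·BD·ADA·BD·CBB·ADA·BD·ADA·BD·CBB·ADA·CA·CBB·CBB·BD·ADA·BD
    A ↦ BD
    B ↦ CBB
    C ↦ CA
    D ↦ ADA

A->BD, B->CBB, C->CA, D->ADA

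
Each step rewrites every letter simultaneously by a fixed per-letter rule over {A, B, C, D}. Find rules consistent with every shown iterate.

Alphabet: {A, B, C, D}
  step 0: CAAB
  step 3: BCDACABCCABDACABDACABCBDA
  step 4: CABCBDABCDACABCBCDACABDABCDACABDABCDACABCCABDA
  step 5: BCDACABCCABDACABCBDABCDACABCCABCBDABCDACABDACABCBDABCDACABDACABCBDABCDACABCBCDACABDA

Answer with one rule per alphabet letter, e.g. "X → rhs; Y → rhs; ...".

  step 4 ⇒ step 5: CABCBDABCDACABCBCDACABDABCDACABDABCDACABCCABDA ⇒ BC·DA·CA·BC·CA·B·DA·CA·BC·B·DA·BC·DA·CA·BC·CA·BC·B·DA·BC·DA·CA·B·DA·CA·BC·B·DA·BC·DA·CA·B·DA·CA·BC·B·DA·BC·DA·CA·BC·BC·DA·CA·B·DA
    A ↦ DA
    B ↦ CA
    C ↦ BC
    D ↦ B

A->DA, B->CA, C->BC, D->B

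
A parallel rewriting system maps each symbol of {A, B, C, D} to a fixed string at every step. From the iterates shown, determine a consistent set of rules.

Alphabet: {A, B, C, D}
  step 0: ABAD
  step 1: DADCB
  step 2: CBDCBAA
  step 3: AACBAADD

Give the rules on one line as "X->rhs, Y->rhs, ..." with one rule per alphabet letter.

  step 2 ⇒ step 3: CBDCBAA ⇒ A·A·CB·A·A·D·D
    A ↦ D
    B ↦ A
    C ↦ A
    D ↦ CB

A->D, B->A, C->A, D->CB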